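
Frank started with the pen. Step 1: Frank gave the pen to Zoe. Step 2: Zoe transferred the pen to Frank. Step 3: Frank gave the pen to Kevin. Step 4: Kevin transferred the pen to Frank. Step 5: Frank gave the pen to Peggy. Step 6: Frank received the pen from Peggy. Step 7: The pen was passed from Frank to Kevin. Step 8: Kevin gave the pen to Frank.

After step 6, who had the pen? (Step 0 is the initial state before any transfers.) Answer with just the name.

Tracking the pen holder through step 6:
After step 0 (start): Frank
After step 1: Zoe
After step 2: Frank
After step 3: Kevin
After step 4: Frank
After step 5: Peggy
After step 6: Frank

At step 6, the holder is Frank.

Answer: Frank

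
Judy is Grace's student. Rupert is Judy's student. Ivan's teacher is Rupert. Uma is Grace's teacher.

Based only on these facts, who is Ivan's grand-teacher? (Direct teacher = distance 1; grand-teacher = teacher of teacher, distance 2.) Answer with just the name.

Answer: Judy

Derivation:
Reconstructing the teacher chain from the given facts:
  Uma -> Grace -> Judy -> Rupert -> Ivan
(each arrow means 'teacher of the next')
Positions in the chain (0 = top):
  position of Uma: 0
  position of Grace: 1
  position of Judy: 2
  position of Rupert: 3
  position of Ivan: 4

Ivan is at position 4; the grand-teacher is 2 steps up the chain, i.e. position 2: Judy.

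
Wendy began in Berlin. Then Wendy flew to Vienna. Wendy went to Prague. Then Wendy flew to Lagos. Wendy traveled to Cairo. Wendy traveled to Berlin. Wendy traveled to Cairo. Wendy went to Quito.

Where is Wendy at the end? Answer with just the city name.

Tracking Wendy's location:
Start: Wendy is in Berlin.
After move 1: Berlin -> Vienna. Wendy is in Vienna.
After move 2: Vienna -> Prague. Wendy is in Prague.
After move 3: Prague -> Lagos. Wendy is in Lagos.
After move 4: Lagos -> Cairo. Wendy is in Cairo.
After move 5: Cairo -> Berlin. Wendy is in Berlin.
After move 6: Berlin -> Cairo. Wendy is in Cairo.
After move 7: Cairo -> Quito. Wendy is in Quito.

Answer: Quito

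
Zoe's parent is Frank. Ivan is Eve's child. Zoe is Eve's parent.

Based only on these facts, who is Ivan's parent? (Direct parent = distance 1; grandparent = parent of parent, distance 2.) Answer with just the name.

Answer: Eve

Derivation:
Reconstructing the parent chain from the given facts:
  Frank -> Zoe -> Eve -> Ivan
(each arrow means 'parent of the next')
Positions in the chain (0 = top):
  position of Frank: 0
  position of Zoe: 1
  position of Eve: 2
  position of Ivan: 3

Ivan is at position 3; the parent is 1 step up the chain, i.e. position 2: Eve.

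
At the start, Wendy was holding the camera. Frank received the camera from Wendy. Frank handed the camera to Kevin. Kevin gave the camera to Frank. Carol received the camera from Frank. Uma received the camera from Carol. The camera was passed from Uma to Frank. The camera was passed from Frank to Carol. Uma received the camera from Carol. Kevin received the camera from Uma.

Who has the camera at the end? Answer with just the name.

Answer: Kevin

Derivation:
Tracking the camera through each event:
Start: Wendy has the camera.
After event 1: Frank has the camera.
After event 2: Kevin has the camera.
After event 3: Frank has the camera.
After event 4: Carol has the camera.
After event 5: Uma has the camera.
After event 6: Frank has the camera.
After event 7: Carol has the camera.
After event 8: Uma has the camera.
After event 9: Kevin has the camera.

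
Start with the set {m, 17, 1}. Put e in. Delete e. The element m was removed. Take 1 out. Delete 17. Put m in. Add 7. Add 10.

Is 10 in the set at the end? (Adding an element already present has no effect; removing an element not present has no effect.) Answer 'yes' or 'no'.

Answer: yes

Derivation:
Tracking the set through each operation:
Start: {1, 17, m}
Event 1 (add e): added. Set: {1, 17, e, m}
Event 2 (remove e): removed. Set: {1, 17, m}
Event 3 (remove m): removed. Set: {1, 17}
Event 4 (remove 1): removed. Set: {17}
Event 5 (remove 17): removed. Set: {}
Event 6 (add m): added. Set: {m}
Event 7 (add 7): added. Set: {7, m}
Event 8 (add 10): added. Set: {10, 7, m}

Final set: {10, 7, m} (size 3)
10 is in the final set.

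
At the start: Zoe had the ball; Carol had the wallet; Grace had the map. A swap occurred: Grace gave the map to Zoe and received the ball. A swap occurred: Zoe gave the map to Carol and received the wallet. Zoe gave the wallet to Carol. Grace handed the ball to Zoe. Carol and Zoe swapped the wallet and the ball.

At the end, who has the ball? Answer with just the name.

Answer: Carol

Derivation:
Tracking all object holders:
Start: ball:Zoe, wallet:Carol, map:Grace
Event 1 (swap map<->ball: now map:Zoe, ball:Grace). State: ball:Grace, wallet:Carol, map:Zoe
Event 2 (swap map<->wallet: now map:Carol, wallet:Zoe). State: ball:Grace, wallet:Zoe, map:Carol
Event 3 (give wallet: Zoe -> Carol). State: ball:Grace, wallet:Carol, map:Carol
Event 4 (give ball: Grace -> Zoe). State: ball:Zoe, wallet:Carol, map:Carol
Event 5 (swap wallet<->ball: now wallet:Zoe, ball:Carol). State: ball:Carol, wallet:Zoe, map:Carol

Final state: ball:Carol, wallet:Zoe, map:Carol
The ball is held by Carol.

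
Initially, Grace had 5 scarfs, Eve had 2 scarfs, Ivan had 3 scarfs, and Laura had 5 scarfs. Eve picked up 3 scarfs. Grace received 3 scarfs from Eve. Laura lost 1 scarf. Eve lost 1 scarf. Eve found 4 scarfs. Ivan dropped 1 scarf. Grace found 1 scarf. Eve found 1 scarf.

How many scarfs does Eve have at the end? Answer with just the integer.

Answer: 6

Derivation:
Tracking counts step by step:
Start: Grace=5, Eve=2, Ivan=3, Laura=5
Event 1 (Eve +3): Eve: 2 -> 5. State: Grace=5, Eve=5, Ivan=3, Laura=5
Event 2 (Eve -> Grace, 3): Eve: 5 -> 2, Grace: 5 -> 8. State: Grace=8, Eve=2, Ivan=3, Laura=5
Event 3 (Laura -1): Laura: 5 -> 4. State: Grace=8, Eve=2, Ivan=3, Laura=4
Event 4 (Eve -1): Eve: 2 -> 1. State: Grace=8, Eve=1, Ivan=3, Laura=4
Event 5 (Eve +4): Eve: 1 -> 5. State: Grace=8, Eve=5, Ivan=3, Laura=4
Event 6 (Ivan -1): Ivan: 3 -> 2. State: Grace=8, Eve=5, Ivan=2, Laura=4
Event 7 (Grace +1): Grace: 8 -> 9. State: Grace=9, Eve=5, Ivan=2, Laura=4
Event 8 (Eve +1): Eve: 5 -> 6. State: Grace=9, Eve=6, Ivan=2, Laura=4

Eve's final count: 6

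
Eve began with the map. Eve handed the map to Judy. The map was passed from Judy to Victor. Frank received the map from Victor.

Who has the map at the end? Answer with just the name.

Tracking the map through each event:
Start: Eve has the map.
After event 1: Judy has the map.
After event 2: Victor has the map.
After event 3: Frank has the map.

Answer: Frank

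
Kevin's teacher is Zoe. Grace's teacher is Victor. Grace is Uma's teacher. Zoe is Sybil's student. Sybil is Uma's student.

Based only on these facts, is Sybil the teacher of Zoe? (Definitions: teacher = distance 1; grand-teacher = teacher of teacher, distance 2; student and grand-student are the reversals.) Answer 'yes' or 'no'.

Reconstructing the teacher chain from the given facts:
  Victor -> Grace -> Uma -> Sybil -> Zoe -> Kevin
(each arrow means 'teacher of the next')
Positions in the chain (0 = top):
  position of Victor: 0
  position of Grace: 1
  position of Uma: 2
  position of Sybil: 3
  position of Zoe: 4
  position of Kevin: 5

Sybil is at position 3, Zoe is at position 4; signed distance (j - i) = 1.
'teacher' requires j - i = 1. Actual distance is 1, so the relation HOLDS.

Answer: yes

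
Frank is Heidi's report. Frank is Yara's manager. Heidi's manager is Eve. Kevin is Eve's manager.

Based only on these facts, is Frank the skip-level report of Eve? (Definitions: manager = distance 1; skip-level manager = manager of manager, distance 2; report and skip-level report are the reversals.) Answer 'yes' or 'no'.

Answer: yes

Derivation:
Reconstructing the manager chain from the given facts:
  Kevin -> Eve -> Heidi -> Frank -> Yara
(each arrow means 'manager of the next')
Positions in the chain (0 = top):
  position of Kevin: 0
  position of Eve: 1
  position of Heidi: 2
  position of Frank: 3
  position of Yara: 4

Frank is at position 3, Eve is at position 1; signed distance (j - i) = -2.
'skip-level report' requires j - i = -2. Actual distance is -2, so the relation HOLDS.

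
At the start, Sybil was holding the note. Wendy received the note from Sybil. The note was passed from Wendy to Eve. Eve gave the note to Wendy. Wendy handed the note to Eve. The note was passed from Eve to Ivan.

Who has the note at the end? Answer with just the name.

Answer: Ivan

Derivation:
Tracking the note through each event:
Start: Sybil has the note.
After event 1: Wendy has the note.
After event 2: Eve has the note.
After event 3: Wendy has the note.
After event 4: Eve has the note.
After event 5: Ivan has the note.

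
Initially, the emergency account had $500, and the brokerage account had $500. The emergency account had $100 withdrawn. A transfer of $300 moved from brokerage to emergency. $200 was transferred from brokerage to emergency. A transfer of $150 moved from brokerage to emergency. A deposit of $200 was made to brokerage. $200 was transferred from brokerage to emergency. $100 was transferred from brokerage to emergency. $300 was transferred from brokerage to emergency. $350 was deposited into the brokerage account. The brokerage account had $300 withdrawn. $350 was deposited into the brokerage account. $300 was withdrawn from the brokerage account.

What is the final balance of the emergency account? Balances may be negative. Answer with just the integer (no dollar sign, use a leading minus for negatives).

Answer: 1650

Derivation:
Tracking account balances step by step:
Start: emergency=500, brokerage=500
Event 1 (withdraw 100 from emergency): emergency: 500 - 100 = 400. Balances: emergency=400, brokerage=500
Event 2 (transfer 300 brokerage -> emergency): brokerage: 500 - 300 = 200, emergency: 400 + 300 = 700. Balances: emergency=700, brokerage=200
Event 3 (transfer 200 brokerage -> emergency): brokerage: 200 - 200 = 0, emergency: 700 + 200 = 900. Balances: emergency=900, brokerage=0
Event 4 (transfer 150 brokerage -> emergency): brokerage: 0 - 150 = -150, emergency: 900 + 150 = 1050. Balances: emergency=1050, brokerage=-150
Event 5 (deposit 200 to brokerage): brokerage: -150 + 200 = 50. Balances: emergency=1050, brokerage=50
Event 6 (transfer 200 brokerage -> emergency): brokerage: 50 - 200 = -150, emergency: 1050 + 200 = 1250. Balances: emergency=1250, brokerage=-150
Event 7 (transfer 100 brokerage -> emergency): brokerage: -150 - 100 = -250, emergency: 1250 + 100 = 1350. Balances: emergency=1350, brokerage=-250
Event 8 (transfer 300 brokerage -> emergency): brokerage: -250 - 300 = -550, emergency: 1350 + 300 = 1650. Balances: emergency=1650, brokerage=-550
Event 9 (deposit 350 to brokerage): brokerage: -550 + 350 = -200. Balances: emergency=1650, brokerage=-200
Event 10 (withdraw 300 from brokerage): brokerage: -200 - 300 = -500. Balances: emergency=1650, brokerage=-500
Event 11 (deposit 350 to brokerage): brokerage: -500 + 350 = -150. Balances: emergency=1650, brokerage=-150
Event 12 (withdraw 300 from brokerage): brokerage: -150 - 300 = -450. Balances: emergency=1650, brokerage=-450

Final balance of emergency: 1650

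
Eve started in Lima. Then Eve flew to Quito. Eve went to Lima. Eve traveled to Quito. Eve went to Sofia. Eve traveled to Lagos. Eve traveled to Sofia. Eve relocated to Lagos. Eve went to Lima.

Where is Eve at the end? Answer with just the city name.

Tracking Eve's location:
Start: Eve is in Lima.
After move 1: Lima -> Quito. Eve is in Quito.
After move 2: Quito -> Lima. Eve is in Lima.
After move 3: Lima -> Quito. Eve is in Quito.
After move 4: Quito -> Sofia. Eve is in Sofia.
After move 5: Sofia -> Lagos. Eve is in Lagos.
After move 6: Lagos -> Sofia. Eve is in Sofia.
After move 7: Sofia -> Lagos. Eve is in Lagos.
After move 8: Lagos -> Lima. Eve is in Lima.

Answer: Lima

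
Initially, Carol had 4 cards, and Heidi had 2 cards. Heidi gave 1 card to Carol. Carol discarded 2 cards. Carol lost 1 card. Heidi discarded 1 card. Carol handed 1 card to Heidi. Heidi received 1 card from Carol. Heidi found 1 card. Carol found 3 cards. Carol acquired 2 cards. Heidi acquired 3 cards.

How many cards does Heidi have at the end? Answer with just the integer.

Tracking counts step by step:
Start: Carol=4, Heidi=2
Event 1 (Heidi -> Carol, 1): Heidi: 2 -> 1, Carol: 4 -> 5. State: Carol=5, Heidi=1
Event 2 (Carol -2): Carol: 5 -> 3. State: Carol=3, Heidi=1
Event 3 (Carol -1): Carol: 3 -> 2. State: Carol=2, Heidi=1
Event 4 (Heidi -1): Heidi: 1 -> 0. State: Carol=2, Heidi=0
Event 5 (Carol -> Heidi, 1): Carol: 2 -> 1, Heidi: 0 -> 1. State: Carol=1, Heidi=1
Event 6 (Carol -> Heidi, 1): Carol: 1 -> 0, Heidi: 1 -> 2. State: Carol=0, Heidi=2
Event 7 (Heidi +1): Heidi: 2 -> 3. State: Carol=0, Heidi=3
Event 8 (Carol +3): Carol: 0 -> 3. State: Carol=3, Heidi=3
Event 9 (Carol +2): Carol: 3 -> 5. State: Carol=5, Heidi=3
Event 10 (Heidi +3): Heidi: 3 -> 6. State: Carol=5, Heidi=6

Heidi's final count: 6

Answer: 6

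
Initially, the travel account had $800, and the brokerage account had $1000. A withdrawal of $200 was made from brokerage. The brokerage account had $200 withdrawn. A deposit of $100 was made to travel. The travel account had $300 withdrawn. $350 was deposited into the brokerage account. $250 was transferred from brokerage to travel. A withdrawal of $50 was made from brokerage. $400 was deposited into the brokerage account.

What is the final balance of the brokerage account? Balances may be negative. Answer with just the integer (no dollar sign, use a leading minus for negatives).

Answer: 1050

Derivation:
Tracking account balances step by step:
Start: travel=800, brokerage=1000
Event 1 (withdraw 200 from brokerage): brokerage: 1000 - 200 = 800. Balances: travel=800, brokerage=800
Event 2 (withdraw 200 from brokerage): brokerage: 800 - 200 = 600. Balances: travel=800, brokerage=600
Event 3 (deposit 100 to travel): travel: 800 + 100 = 900. Balances: travel=900, brokerage=600
Event 4 (withdraw 300 from travel): travel: 900 - 300 = 600. Balances: travel=600, brokerage=600
Event 5 (deposit 350 to brokerage): brokerage: 600 + 350 = 950. Balances: travel=600, brokerage=950
Event 6 (transfer 250 brokerage -> travel): brokerage: 950 - 250 = 700, travel: 600 + 250 = 850. Balances: travel=850, brokerage=700
Event 7 (withdraw 50 from brokerage): brokerage: 700 - 50 = 650. Balances: travel=850, brokerage=650
Event 8 (deposit 400 to brokerage): brokerage: 650 + 400 = 1050. Balances: travel=850, brokerage=1050

Final balance of brokerage: 1050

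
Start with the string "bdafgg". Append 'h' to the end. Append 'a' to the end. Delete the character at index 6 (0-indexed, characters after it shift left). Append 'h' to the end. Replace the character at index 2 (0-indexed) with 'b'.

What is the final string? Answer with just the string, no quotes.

Answer: bdbfggah

Derivation:
Applying each edit step by step:
Start: "bdafgg"
Op 1 (append 'h'): "bdafgg" -> "bdafggh"
Op 2 (append 'a'): "bdafggh" -> "bdafggha"
Op 3 (delete idx 6 = 'h'): "bdafggha" -> "bdafgga"
Op 4 (append 'h'): "bdafgga" -> "bdafggah"
Op 5 (replace idx 2: 'a' -> 'b'): "bdafggah" -> "bdbfggah"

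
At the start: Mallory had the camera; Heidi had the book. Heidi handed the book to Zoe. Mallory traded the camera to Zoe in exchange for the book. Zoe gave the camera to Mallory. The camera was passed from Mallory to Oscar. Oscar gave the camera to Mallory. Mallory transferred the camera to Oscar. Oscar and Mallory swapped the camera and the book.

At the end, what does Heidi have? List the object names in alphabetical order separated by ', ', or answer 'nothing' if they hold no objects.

Tracking all object holders:
Start: camera:Mallory, book:Heidi
Event 1 (give book: Heidi -> Zoe). State: camera:Mallory, book:Zoe
Event 2 (swap camera<->book: now camera:Zoe, book:Mallory). State: camera:Zoe, book:Mallory
Event 3 (give camera: Zoe -> Mallory). State: camera:Mallory, book:Mallory
Event 4 (give camera: Mallory -> Oscar). State: camera:Oscar, book:Mallory
Event 5 (give camera: Oscar -> Mallory). State: camera:Mallory, book:Mallory
Event 6 (give camera: Mallory -> Oscar). State: camera:Oscar, book:Mallory
Event 7 (swap camera<->book: now camera:Mallory, book:Oscar). State: camera:Mallory, book:Oscar

Final state: camera:Mallory, book:Oscar
Heidi holds: (nothing).

Answer: nothing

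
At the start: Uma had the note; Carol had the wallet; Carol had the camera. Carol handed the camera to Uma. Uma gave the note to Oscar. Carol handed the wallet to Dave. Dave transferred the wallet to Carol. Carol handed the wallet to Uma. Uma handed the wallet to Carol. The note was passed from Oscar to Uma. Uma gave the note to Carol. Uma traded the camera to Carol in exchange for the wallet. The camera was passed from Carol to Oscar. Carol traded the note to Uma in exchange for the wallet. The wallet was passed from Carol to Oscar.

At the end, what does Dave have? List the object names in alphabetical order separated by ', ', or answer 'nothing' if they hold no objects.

Answer: nothing

Derivation:
Tracking all object holders:
Start: note:Uma, wallet:Carol, camera:Carol
Event 1 (give camera: Carol -> Uma). State: note:Uma, wallet:Carol, camera:Uma
Event 2 (give note: Uma -> Oscar). State: note:Oscar, wallet:Carol, camera:Uma
Event 3 (give wallet: Carol -> Dave). State: note:Oscar, wallet:Dave, camera:Uma
Event 4 (give wallet: Dave -> Carol). State: note:Oscar, wallet:Carol, camera:Uma
Event 5 (give wallet: Carol -> Uma). State: note:Oscar, wallet:Uma, camera:Uma
Event 6 (give wallet: Uma -> Carol). State: note:Oscar, wallet:Carol, camera:Uma
Event 7 (give note: Oscar -> Uma). State: note:Uma, wallet:Carol, camera:Uma
Event 8 (give note: Uma -> Carol). State: note:Carol, wallet:Carol, camera:Uma
Event 9 (swap camera<->wallet: now camera:Carol, wallet:Uma). State: note:Carol, wallet:Uma, camera:Carol
Event 10 (give camera: Carol -> Oscar). State: note:Carol, wallet:Uma, camera:Oscar
Event 11 (swap note<->wallet: now note:Uma, wallet:Carol). State: note:Uma, wallet:Carol, camera:Oscar
Event 12 (give wallet: Carol -> Oscar). State: note:Uma, wallet:Oscar, camera:Oscar

Final state: note:Uma, wallet:Oscar, camera:Oscar
Dave holds: (nothing).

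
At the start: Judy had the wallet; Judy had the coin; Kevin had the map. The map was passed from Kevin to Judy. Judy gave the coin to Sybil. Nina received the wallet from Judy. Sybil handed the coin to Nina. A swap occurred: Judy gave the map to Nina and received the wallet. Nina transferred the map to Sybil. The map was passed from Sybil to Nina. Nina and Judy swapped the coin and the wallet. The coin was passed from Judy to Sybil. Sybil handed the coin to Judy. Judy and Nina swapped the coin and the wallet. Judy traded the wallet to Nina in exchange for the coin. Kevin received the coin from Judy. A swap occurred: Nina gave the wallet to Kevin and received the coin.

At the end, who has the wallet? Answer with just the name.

Answer: Kevin

Derivation:
Tracking all object holders:
Start: wallet:Judy, coin:Judy, map:Kevin
Event 1 (give map: Kevin -> Judy). State: wallet:Judy, coin:Judy, map:Judy
Event 2 (give coin: Judy -> Sybil). State: wallet:Judy, coin:Sybil, map:Judy
Event 3 (give wallet: Judy -> Nina). State: wallet:Nina, coin:Sybil, map:Judy
Event 4 (give coin: Sybil -> Nina). State: wallet:Nina, coin:Nina, map:Judy
Event 5 (swap map<->wallet: now map:Nina, wallet:Judy). State: wallet:Judy, coin:Nina, map:Nina
Event 6 (give map: Nina -> Sybil). State: wallet:Judy, coin:Nina, map:Sybil
Event 7 (give map: Sybil -> Nina). State: wallet:Judy, coin:Nina, map:Nina
Event 8 (swap coin<->wallet: now coin:Judy, wallet:Nina). State: wallet:Nina, coin:Judy, map:Nina
Event 9 (give coin: Judy -> Sybil). State: wallet:Nina, coin:Sybil, map:Nina
Event 10 (give coin: Sybil -> Judy). State: wallet:Nina, coin:Judy, map:Nina
Event 11 (swap coin<->wallet: now coin:Nina, wallet:Judy). State: wallet:Judy, coin:Nina, map:Nina
Event 12 (swap wallet<->coin: now wallet:Nina, coin:Judy). State: wallet:Nina, coin:Judy, map:Nina
Event 13 (give coin: Judy -> Kevin). State: wallet:Nina, coin:Kevin, map:Nina
Event 14 (swap wallet<->coin: now wallet:Kevin, coin:Nina). State: wallet:Kevin, coin:Nina, map:Nina

Final state: wallet:Kevin, coin:Nina, map:Nina
The wallet is held by Kevin.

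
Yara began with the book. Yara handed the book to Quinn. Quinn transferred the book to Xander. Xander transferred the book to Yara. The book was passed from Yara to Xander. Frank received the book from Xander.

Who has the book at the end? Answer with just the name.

Answer: Frank

Derivation:
Tracking the book through each event:
Start: Yara has the book.
After event 1: Quinn has the book.
After event 2: Xander has the book.
After event 3: Yara has the book.
After event 4: Xander has the book.
After event 5: Frank has the book.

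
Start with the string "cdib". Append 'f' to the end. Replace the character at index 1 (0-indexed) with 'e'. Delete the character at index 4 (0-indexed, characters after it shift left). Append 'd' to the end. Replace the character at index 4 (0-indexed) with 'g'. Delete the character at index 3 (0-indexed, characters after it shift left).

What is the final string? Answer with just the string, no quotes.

Answer: ceig

Derivation:
Applying each edit step by step:
Start: "cdib"
Op 1 (append 'f'): "cdib" -> "cdibf"
Op 2 (replace idx 1: 'd' -> 'e'): "cdibf" -> "ceibf"
Op 3 (delete idx 4 = 'f'): "ceibf" -> "ceib"
Op 4 (append 'd'): "ceib" -> "ceibd"
Op 5 (replace idx 4: 'd' -> 'g'): "ceibd" -> "ceibg"
Op 6 (delete idx 3 = 'b'): "ceibg" -> "ceig"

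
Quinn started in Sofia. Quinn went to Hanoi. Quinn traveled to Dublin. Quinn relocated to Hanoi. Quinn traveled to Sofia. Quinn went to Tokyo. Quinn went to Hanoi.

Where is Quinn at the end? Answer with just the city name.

Answer: Hanoi

Derivation:
Tracking Quinn's location:
Start: Quinn is in Sofia.
After move 1: Sofia -> Hanoi. Quinn is in Hanoi.
After move 2: Hanoi -> Dublin. Quinn is in Dublin.
After move 3: Dublin -> Hanoi. Quinn is in Hanoi.
After move 4: Hanoi -> Sofia. Quinn is in Sofia.
After move 5: Sofia -> Tokyo. Quinn is in Tokyo.
After move 6: Tokyo -> Hanoi. Quinn is in Hanoi.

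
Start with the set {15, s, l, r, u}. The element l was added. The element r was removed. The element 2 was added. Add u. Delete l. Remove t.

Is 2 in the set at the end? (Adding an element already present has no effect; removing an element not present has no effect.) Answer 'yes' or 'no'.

Answer: yes

Derivation:
Tracking the set through each operation:
Start: {15, l, r, s, u}
Event 1 (add l): already present, no change. Set: {15, l, r, s, u}
Event 2 (remove r): removed. Set: {15, l, s, u}
Event 3 (add 2): added. Set: {15, 2, l, s, u}
Event 4 (add u): already present, no change. Set: {15, 2, l, s, u}
Event 5 (remove l): removed. Set: {15, 2, s, u}
Event 6 (remove t): not present, no change. Set: {15, 2, s, u}

Final set: {15, 2, s, u} (size 4)
2 is in the final set.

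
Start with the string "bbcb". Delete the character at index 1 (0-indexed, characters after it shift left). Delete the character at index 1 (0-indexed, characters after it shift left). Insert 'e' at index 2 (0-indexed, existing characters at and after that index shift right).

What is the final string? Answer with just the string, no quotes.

Applying each edit step by step:
Start: "bbcb"
Op 1 (delete idx 1 = 'b'): "bbcb" -> "bcb"
Op 2 (delete idx 1 = 'c'): "bcb" -> "bb"
Op 3 (insert 'e' at idx 2): "bb" -> "bbe"

Answer: bbe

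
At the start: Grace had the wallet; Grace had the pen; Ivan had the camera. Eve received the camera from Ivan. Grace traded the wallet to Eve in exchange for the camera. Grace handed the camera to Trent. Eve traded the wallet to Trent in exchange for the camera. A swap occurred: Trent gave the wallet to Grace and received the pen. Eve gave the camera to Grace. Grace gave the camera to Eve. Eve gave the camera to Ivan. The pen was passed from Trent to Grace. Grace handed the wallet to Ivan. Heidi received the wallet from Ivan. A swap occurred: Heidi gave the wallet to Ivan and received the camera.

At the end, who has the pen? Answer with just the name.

Answer: Grace

Derivation:
Tracking all object holders:
Start: wallet:Grace, pen:Grace, camera:Ivan
Event 1 (give camera: Ivan -> Eve). State: wallet:Grace, pen:Grace, camera:Eve
Event 2 (swap wallet<->camera: now wallet:Eve, camera:Grace). State: wallet:Eve, pen:Grace, camera:Grace
Event 3 (give camera: Grace -> Trent). State: wallet:Eve, pen:Grace, camera:Trent
Event 4 (swap wallet<->camera: now wallet:Trent, camera:Eve). State: wallet:Trent, pen:Grace, camera:Eve
Event 5 (swap wallet<->pen: now wallet:Grace, pen:Trent). State: wallet:Grace, pen:Trent, camera:Eve
Event 6 (give camera: Eve -> Grace). State: wallet:Grace, pen:Trent, camera:Grace
Event 7 (give camera: Grace -> Eve). State: wallet:Grace, pen:Trent, camera:Eve
Event 8 (give camera: Eve -> Ivan). State: wallet:Grace, pen:Trent, camera:Ivan
Event 9 (give pen: Trent -> Grace). State: wallet:Grace, pen:Grace, camera:Ivan
Event 10 (give wallet: Grace -> Ivan). State: wallet:Ivan, pen:Grace, camera:Ivan
Event 11 (give wallet: Ivan -> Heidi). State: wallet:Heidi, pen:Grace, camera:Ivan
Event 12 (swap wallet<->camera: now wallet:Ivan, camera:Heidi). State: wallet:Ivan, pen:Grace, camera:Heidi

Final state: wallet:Ivan, pen:Grace, camera:Heidi
The pen is held by Grace.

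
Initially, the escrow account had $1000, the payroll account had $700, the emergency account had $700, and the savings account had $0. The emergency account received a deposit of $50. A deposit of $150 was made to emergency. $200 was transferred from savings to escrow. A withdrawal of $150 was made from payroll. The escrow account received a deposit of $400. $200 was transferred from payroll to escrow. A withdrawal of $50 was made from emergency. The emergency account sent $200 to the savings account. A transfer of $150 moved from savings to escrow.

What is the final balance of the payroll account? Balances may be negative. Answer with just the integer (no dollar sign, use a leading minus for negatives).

Tracking account balances step by step:
Start: escrow=1000, payroll=700, emergency=700, savings=0
Event 1 (deposit 50 to emergency): emergency: 700 + 50 = 750. Balances: escrow=1000, payroll=700, emergency=750, savings=0
Event 2 (deposit 150 to emergency): emergency: 750 + 150 = 900. Balances: escrow=1000, payroll=700, emergency=900, savings=0
Event 3 (transfer 200 savings -> escrow): savings: 0 - 200 = -200, escrow: 1000 + 200 = 1200. Balances: escrow=1200, payroll=700, emergency=900, savings=-200
Event 4 (withdraw 150 from payroll): payroll: 700 - 150 = 550. Balances: escrow=1200, payroll=550, emergency=900, savings=-200
Event 5 (deposit 400 to escrow): escrow: 1200 + 400 = 1600. Balances: escrow=1600, payroll=550, emergency=900, savings=-200
Event 6 (transfer 200 payroll -> escrow): payroll: 550 - 200 = 350, escrow: 1600 + 200 = 1800. Balances: escrow=1800, payroll=350, emergency=900, savings=-200
Event 7 (withdraw 50 from emergency): emergency: 900 - 50 = 850. Balances: escrow=1800, payroll=350, emergency=850, savings=-200
Event 8 (transfer 200 emergency -> savings): emergency: 850 - 200 = 650, savings: -200 + 200 = 0. Balances: escrow=1800, payroll=350, emergency=650, savings=0
Event 9 (transfer 150 savings -> escrow): savings: 0 - 150 = -150, escrow: 1800 + 150 = 1950. Balances: escrow=1950, payroll=350, emergency=650, savings=-150

Final balance of payroll: 350

Answer: 350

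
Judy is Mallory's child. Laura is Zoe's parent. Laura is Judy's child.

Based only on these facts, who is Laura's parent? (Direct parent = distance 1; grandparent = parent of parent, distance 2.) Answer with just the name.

Reconstructing the parent chain from the given facts:
  Mallory -> Judy -> Laura -> Zoe
(each arrow means 'parent of the next')
Positions in the chain (0 = top):
  position of Mallory: 0
  position of Judy: 1
  position of Laura: 2
  position of Zoe: 3

Laura is at position 2; the parent is 1 step up the chain, i.e. position 1: Judy.

Answer: Judy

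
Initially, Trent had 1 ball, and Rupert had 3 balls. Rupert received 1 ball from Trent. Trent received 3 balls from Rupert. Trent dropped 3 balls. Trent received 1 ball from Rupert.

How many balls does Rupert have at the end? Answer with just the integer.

Answer: 0

Derivation:
Tracking counts step by step:
Start: Trent=1, Rupert=3
Event 1 (Trent -> Rupert, 1): Trent: 1 -> 0, Rupert: 3 -> 4. State: Trent=0, Rupert=4
Event 2 (Rupert -> Trent, 3): Rupert: 4 -> 1, Trent: 0 -> 3. State: Trent=3, Rupert=1
Event 3 (Trent -3): Trent: 3 -> 0. State: Trent=0, Rupert=1
Event 4 (Rupert -> Trent, 1): Rupert: 1 -> 0, Trent: 0 -> 1. State: Trent=1, Rupert=0

Rupert's final count: 0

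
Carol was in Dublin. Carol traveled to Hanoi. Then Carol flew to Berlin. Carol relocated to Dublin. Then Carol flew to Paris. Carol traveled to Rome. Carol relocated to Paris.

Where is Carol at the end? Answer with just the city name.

Tracking Carol's location:
Start: Carol is in Dublin.
After move 1: Dublin -> Hanoi. Carol is in Hanoi.
After move 2: Hanoi -> Berlin. Carol is in Berlin.
After move 3: Berlin -> Dublin. Carol is in Dublin.
After move 4: Dublin -> Paris. Carol is in Paris.
After move 5: Paris -> Rome. Carol is in Rome.
After move 6: Rome -> Paris. Carol is in Paris.

Answer: Paris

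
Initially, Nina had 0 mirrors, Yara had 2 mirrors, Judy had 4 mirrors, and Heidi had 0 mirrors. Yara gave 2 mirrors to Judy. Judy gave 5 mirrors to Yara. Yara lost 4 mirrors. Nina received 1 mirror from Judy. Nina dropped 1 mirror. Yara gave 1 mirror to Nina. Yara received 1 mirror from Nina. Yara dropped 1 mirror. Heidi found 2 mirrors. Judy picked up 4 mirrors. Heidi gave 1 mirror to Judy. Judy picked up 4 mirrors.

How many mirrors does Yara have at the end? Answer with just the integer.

Tracking counts step by step:
Start: Nina=0, Yara=2, Judy=4, Heidi=0
Event 1 (Yara -> Judy, 2): Yara: 2 -> 0, Judy: 4 -> 6. State: Nina=0, Yara=0, Judy=6, Heidi=0
Event 2 (Judy -> Yara, 5): Judy: 6 -> 1, Yara: 0 -> 5. State: Nina=0, Yara=5, Judy=1, Heidi=0
Event 3 (Yara -4): Yara: 5 -> 1. State: Nina=0, Yara=1, Judy=1, Heidi=0
Event 4 (Judy -> Nina, 1): Judy: 1 -> 0, Nina: 0 -> 1. State: Nina=1, Yara=1, Judy=0, Heidi=0
Event 5 (Nina -1): Nina: 1 -> 0. State: Nina=0, Yara=1, Judy=0, Heidi=0
Event 6 (Yara -> Nina, 1): Yara: 1 -> 0, Nina: 0 -> 1. State: Nina=1, Yara=0, Judy=0, Heidi=0
Event 7 (Nina -> Yara, 1): Nina: 1 -> 0, Yara: 0 -> 1. State: Nina=0, Yara=1, Judy=0, Heidi=0
Event 8 (Yara -1): Yara: 1 -> 0. State: Nina=0, Yara=0, Judy=0, Heidi=0
Event 9 (Heidi +2): Heidi: 0 -> 2. State: Nina=0, Yara=0, Judy=0, Heidi=2
Event 10 (Judy +4): Judy: 0 -> 4. State: Nina=0, Yara=0, Judy=4, Heidi=2
Event 11 (Heidi -> Judy, 1): Heidi: 2 -> 1, Judy: 4 -> 5. State: Nina=0, Yara=0, Judy=5, Heidi=1
Event 12 (Judy +4): Judy: 5 -> 9. State: Nina=0, Yara=0, Judy=9, Heidi=1

Yara's final count: 0

Answer: 0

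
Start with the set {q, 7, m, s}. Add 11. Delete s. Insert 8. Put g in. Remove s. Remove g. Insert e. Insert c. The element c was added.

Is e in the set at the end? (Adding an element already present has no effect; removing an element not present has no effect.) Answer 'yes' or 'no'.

Answer: yes

Derivation:
Tracking the set through each operation:
Start: {7, m, q, s}
Event 1 (add 11): added. Set: {11, 7, m, q, s}
Event 2 (remove s): removed. Set: {11, 7, m, q}
Event 3 (add 8): added. Set: {11, 7, 8, m, q}
Event 4 (add g): added. Set: {11, 7, 8, g, m, q}
Event 5 (remove s): not present, no change. Set: {11, 7, 8, g, m, q}
Event 6 (remove g): removed. Set: {11, 7, 8, m, q}
Event 7 (add e): added. Set: {11, 7, 8, e, m, q}
Event 8 (add c): added. Set: {11, 7, 8, c, e, m, q}
Event 9 (add c): already present, no change. Set: {11, 7, 8, c, e, m, q}

Final set: {11, 7, 8, c, e, m, q} (size 7)
e is in the final set.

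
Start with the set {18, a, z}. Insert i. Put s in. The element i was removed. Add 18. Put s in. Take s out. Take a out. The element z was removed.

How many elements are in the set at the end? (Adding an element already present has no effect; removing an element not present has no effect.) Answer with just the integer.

Answer: 1

Derivation:
Tracking the set through each operation:
Start: {18, a, z}
Event 1 (add i): added. Set: {18, a, i, z}
Event 2 (add s): added. Set: {18, a, i, s, z}
Event 3 (remove i): removed. Set: {18, a, s, z}
Event 4 (add 18): already present, no change. Set: {18, a, s, z}
Event 5 (add s): already present, no change. Set: {18, a, s, z}
Event 6 (remove s): removed. Set: {18, a, z}
Event 7 (remove a): removed. Set: {18, z}
Event 8 (remove z): removed. Set: {18}

Final set: {18} (size 1)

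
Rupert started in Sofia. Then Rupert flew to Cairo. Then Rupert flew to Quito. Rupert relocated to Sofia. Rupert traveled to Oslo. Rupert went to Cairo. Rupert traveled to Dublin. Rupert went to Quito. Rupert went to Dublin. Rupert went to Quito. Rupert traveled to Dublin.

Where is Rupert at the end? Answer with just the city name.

Tracking Rupert's location:
Start: Rupert is in Sofia.
After move 1: Sofia -> Cairo. Rupert is in Cairo.
After move 2: Cairo -> Quito. Rupert is in Quito.
After move 3: Quito -> Sofia. Rupert is in Sofia.
After move 4: Sofia -> Oslo. Rupert is in Oslo.
After move 5: Oslo -> Cairo. Rupert is in Cairo.
After move 6: Cairo -> Dublin. Rupert is in Dublin.
After move 7: Dublin -> Quito. Rupert is in Quito.
After move 8: Quito -> Dublin. Rupert is in Dublin.
After move 9: Dublin -> Quito. Rupert is in Quito.
After move 10: Quito -> Dublin. Rupert is in Dublin.

Answer: Dublin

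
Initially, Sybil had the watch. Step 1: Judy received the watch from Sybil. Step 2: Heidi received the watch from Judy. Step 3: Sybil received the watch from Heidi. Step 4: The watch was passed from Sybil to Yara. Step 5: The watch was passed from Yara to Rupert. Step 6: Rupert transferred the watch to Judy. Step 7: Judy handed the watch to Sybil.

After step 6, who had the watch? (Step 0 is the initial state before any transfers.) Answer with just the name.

Tracking the watch holder through step 6:
After step 0 (start): Sybil
After step 1: Judy
After step 2: Heidi
After step 3: Sybil
After step 4: Yara
After step 5: Rupert
After step 6: Judy

At step 6, the holder is Judy.

Answer: Judy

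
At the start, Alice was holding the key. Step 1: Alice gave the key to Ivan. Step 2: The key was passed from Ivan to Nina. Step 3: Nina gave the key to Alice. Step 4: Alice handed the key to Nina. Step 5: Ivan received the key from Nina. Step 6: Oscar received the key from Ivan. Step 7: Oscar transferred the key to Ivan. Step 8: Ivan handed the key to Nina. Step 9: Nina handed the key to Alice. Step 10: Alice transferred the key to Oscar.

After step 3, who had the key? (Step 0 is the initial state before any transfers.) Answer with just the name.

Answer: Alice

Derivation:
Tracking the key holder through step 3:
After step 0 (start): Alice
After step 1: Ivan
After step 2: Nina
After step 3: Alice

At step 3, the holder is Alice.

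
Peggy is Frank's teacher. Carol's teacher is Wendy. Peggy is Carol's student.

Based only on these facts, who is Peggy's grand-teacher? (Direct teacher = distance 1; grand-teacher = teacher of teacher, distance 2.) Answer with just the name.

Reconstructing the teacher chain from the given facts:
  Wendy -> Carol -> Peggy -> Frank
(each arrow means 'teacher of the next')
Positions in the chain (0 = top):
  position of Wendy: 0
  position of Carol: 1
  position of Peggy: 2
  position of Frank: 3

Peggy is at position 2; the grand-teacher is 2 steps up the chain, i.e. position 0: Wendy.

Answer: Wendy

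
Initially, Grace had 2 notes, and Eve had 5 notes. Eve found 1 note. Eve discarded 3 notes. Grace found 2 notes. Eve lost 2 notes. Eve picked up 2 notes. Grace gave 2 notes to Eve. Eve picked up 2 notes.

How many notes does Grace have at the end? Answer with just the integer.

Answer: 2

Derivation:
Tracking counts step by step:
Start: Grace=2, Eve=5
Event 1 (Eve +1): Eve: 5 -> 6. State: Grace=2, Eve=6
Event 2 (Eve -3): Eve: 6 -> 3. State: Grace=2, Eve=3
Event 3 (Grace +2): Grace: 2 -> 4. State: Grace=4, Eve=3
Event 4 (Eve -2): Eve: 3 -> 1. State: Grace=4, Eve=1
Event 5 (Eve +2): Eve: 1 -> 3. State: Grace=4, Eve=3
Event 6 (Grace -> Eve, 2): Grace: 4 -> 2, Eve: 3 -> 5. State: Grace=2, Eve=5
Event 7 (Eve +2): Eve: 5 -> 7. State: Grace=2, Eve=7

Grace's final count: 2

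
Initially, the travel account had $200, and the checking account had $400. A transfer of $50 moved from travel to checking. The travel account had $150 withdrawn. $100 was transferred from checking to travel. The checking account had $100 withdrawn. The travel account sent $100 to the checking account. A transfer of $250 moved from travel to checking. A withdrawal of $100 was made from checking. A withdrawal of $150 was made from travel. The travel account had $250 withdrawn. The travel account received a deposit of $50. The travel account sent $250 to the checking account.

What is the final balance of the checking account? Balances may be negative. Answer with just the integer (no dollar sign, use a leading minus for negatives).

Answer: 750

Derivation:
Tracking account balances step by step:
Start: travel=200, checking=400
Event 1 (transfer 50 travel -> checking): travel: 200 - 50 = 150, checking: 400 + 50 = 450. Balances: travel=150, checking=450
Event 2 (withdraw 150 from travel): travel: 150 - 150 = 0. Balances: travel=0, checking=450
Event 3 (transfer 100 checking -> travel): checking: 450 - 100 = 350, travel: 0 + 100 = 100. Balances: travel=100, checking=350
Event 4 (withdraw 100 from checking): checking: 350 - 100 = 250. Balances: travel=100, checking=250
Event 5 (transfer 100 travel -> checking): travel: 100 - 100 = 0, checking: 250 + 100 = 350. Balances: travel=0, checking=350
Event 6 (transfer 250 travel -> checking): travel: 0 - 250 = -250, checking: 350 + 250 = 600. Balances: travel=-250, checking=600
Event 7 (withdraw 100 from checking): checking: 600 - 100 = 500. Balances: travel=-250, checking=500
Event 8 (withdraw 150 from travel): travel: -250 - 150 = -400. Balances: travel=-400, checking=500
Event 9 (withdraw 250 from travel): travel: -400 - 250 = -650. Balances: travel=-650, checking=500
Event 10 (deposit 50 to travel): travel: -650 + 50 = -600. Balances: travel=-600, checking=500
Event 11 (transfer 250 travel -> checking): travel: -600 - 250 = -850, checking: 500 + 250 = 750. Balances: travel=-850, checking=750

Final balance of checking: 750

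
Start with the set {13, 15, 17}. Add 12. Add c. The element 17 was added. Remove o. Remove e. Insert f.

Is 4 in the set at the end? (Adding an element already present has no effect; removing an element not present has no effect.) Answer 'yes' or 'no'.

Tracking the set through each operation:
Start: {13, 15, 17}
Event 1 (add 12): added. Set: {12, 13, 15, 17}
Event 2 (add c): added. Set: {12, 13, 15, 17, c}
Event 3 (add 17): already present, no change. Set: {12, 13, 15, 17, c}
Event 4 (remove o): not present, no change. Set: {12, 13, 15, 17, c}
Event 5 (remove e): not present, no change. Set: {12, 13, 15, 17, c}
Event 6 (add f): added. Set: {12, 13, 15, 17, c, f}

Final set: {12, 13, 15, 17, c, f} (size 6)
4 is NOT in the final set.

Answer: no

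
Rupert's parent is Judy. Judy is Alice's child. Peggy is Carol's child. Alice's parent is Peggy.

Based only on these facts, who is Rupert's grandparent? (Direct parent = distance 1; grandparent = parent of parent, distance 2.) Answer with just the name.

Answer: Alice

Derivation:
Reconstructing the parent chain from the given facts:
  Carol -> Peggy -> Alice -> Judy -> Rupert
(each arrow means 'parent of the next')
Positions in the chain (0 = top):
  position of Carol: 0
  position of Peggy: 1
  position of Alice: 2
  position of Judy: 3
  position of Rupert: 4

Rupert is at position 4; the grandparent is 2 steps up the chain, i.e. position 2: Alice.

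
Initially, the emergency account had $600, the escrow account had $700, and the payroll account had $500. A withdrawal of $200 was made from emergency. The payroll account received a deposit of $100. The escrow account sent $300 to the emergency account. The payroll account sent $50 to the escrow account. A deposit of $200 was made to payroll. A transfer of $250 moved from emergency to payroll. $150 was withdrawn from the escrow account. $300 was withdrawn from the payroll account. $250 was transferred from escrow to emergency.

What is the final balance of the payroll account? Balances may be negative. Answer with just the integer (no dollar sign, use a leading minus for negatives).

Tracking account balances step by step:
Start: emergency=600, escrow=700, payroll=500
Event 1 (withdraw 200 from emergency): emergency: 600 - 200 = 400. Balances: emergency=400, escrow=700, payroll=500
Event 2 (deposit 100 to payroll): payroll: 500 + 100 = 600. Balances: emergency=400, escrow=700, payroll=600
Event 3 (transfer 300 escrow -> emergency): escrow: 700 - 300 = 400, emergency: 400 + 300 = 700. Balances: emergency=700, escrow=400, payroll=600
Event 4 (transfer 50 payroll -> escrow): payroll: 600 - 50 = 550, escrow: 400 + 50 = 450. Balances: emergency=700, escrow=450, payroll=550
Event 5 (deposit 200 to payroll): payroll: 550 + 200 = 750. Balances: emergency=700, escrow=450, payroll=750
Event 6 (transfer 250 emergency -> payroll): emergency: 700 - 250 = 450, payroll: 750 + 250 = 1000. Balances: emergency=450, escrow=450, payroll=1000
Event 7 (withdraw 150 from escrow): escrow: 450 - 150 = 300. Balances: emergency=450, escrow=300, payroll=1000
Event 8 (withdraw 300 from payroll): payroll: 1000 - 300 = 700. Balances: emergency=450, escrow=300, payroll=700
Event 9 (transfer 250 escrow -> emergency): escrow: 300 - 250 = 50, emergency: 450 + 250 = 700. Balances: emergency=700, escrow=50, payroll=700

Final balance of payroll: 700

Answer: 700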